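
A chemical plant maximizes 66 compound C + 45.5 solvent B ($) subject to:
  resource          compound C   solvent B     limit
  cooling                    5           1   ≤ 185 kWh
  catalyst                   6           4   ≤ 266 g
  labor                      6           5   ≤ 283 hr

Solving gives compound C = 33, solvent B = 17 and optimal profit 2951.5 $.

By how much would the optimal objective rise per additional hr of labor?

At the optimum: cooling uses 182 of 185 (slack = 3); catalyst uses 266 of 266 (binding); labor uses 283 of 283 (binding).
Since cooling is not tight, its dual is 0.
The binding rows give the dual system: 6·y_catalyst + 6·y_labor = 66 and 4·y_catalyst + 5·y_labor = 45.5.
→ y_catalyst = 9.5 and y_labor = 1.5.
Shadow price of labor = 1.5.

1.5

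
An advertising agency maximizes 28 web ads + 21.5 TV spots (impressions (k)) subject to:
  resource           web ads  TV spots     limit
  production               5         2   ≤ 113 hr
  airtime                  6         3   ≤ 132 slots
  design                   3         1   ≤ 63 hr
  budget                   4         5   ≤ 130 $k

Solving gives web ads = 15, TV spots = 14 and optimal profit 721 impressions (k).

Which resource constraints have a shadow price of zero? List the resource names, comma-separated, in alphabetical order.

design, production

production: 103/113 (slack 10)
airtime: 132/132 (binding)
design: 59/63 (slack 4)
budget: 130/130 (binding)
By complementary slackness, a constraint with positive slack has shadow price 0 → design, production.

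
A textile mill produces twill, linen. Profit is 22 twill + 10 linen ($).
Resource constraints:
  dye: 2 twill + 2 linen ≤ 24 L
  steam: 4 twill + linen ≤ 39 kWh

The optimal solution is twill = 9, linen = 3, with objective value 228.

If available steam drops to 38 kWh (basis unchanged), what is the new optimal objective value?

Check each constraint at x*: dye 24/24 (tight); steam 39/39 (tight).
The binding rows give the dual system: 2·y_dye + 4·y_steam = 22 and 2·y_dye + 1·y_steam = 10.
Solving: y_dye = 3, y_steam = 4.
Δz = y_steam·Δb = 4 × (-1) = -4, so new z* = 228 − 4 = 224.

224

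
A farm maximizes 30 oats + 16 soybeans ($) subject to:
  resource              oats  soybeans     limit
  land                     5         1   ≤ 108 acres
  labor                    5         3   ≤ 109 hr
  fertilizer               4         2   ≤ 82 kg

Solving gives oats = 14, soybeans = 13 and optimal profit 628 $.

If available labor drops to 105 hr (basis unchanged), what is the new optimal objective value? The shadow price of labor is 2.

Δb = -4, so new z* = 628 + (2)·(-4) = 628 − 8 = 620.

620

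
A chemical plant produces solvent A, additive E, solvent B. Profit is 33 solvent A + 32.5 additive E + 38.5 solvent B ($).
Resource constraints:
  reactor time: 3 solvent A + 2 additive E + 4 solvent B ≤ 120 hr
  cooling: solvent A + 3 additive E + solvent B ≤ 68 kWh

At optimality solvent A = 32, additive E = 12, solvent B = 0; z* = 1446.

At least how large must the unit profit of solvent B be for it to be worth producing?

42.5

Check each constraint at x*: reactor time 120/120 (tight); cooling 68/68 (tight).
The binding rows give the dual system: 3·y_reactor time + 1·y_cooling = 33 and 2·y_reactor time + 3·y_cooling = 32.5.
Solving: y_reactor time = 9.5, y_cooling = 4.5.
solvent B enters the basis when its profit ≥ yᵀa₃ = 9.5·4 + 4.5·1 = 42.5.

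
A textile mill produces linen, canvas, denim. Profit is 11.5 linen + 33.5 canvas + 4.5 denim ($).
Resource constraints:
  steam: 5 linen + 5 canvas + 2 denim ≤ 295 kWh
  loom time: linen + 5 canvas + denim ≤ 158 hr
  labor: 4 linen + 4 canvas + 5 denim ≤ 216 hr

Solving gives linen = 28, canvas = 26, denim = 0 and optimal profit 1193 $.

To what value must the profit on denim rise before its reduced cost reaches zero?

At the optimum: steam uses 270 of 295 (slack = 25); loom time uses 158 of 158 (binding); labor uses 216 of 216 (binding).
By complementary slackness, y = 0 for the non-binding constraint.
From A_Bᵀ y = c: 1·y_loom time + 4·y_labor = 11.5; 5·y_loom time + 4·y_labor = 33.5.
→ y_loom time = 5.5 and y_labor = 1.5.
denim enters the basis when its profit ≥ yᵀa₃ = 5.5·1 + 1.5·5 = 13.

13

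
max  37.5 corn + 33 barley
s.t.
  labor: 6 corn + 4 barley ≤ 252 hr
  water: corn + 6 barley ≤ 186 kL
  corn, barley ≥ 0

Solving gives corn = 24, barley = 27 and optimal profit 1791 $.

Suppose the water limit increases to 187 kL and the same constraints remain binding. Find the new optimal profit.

1792.5

Both labor and water are binding at x*.
The binding rows give the dual system: 6·y_labor + 1·y_water = 37.5 and 4·y_labor + 6·y_water = 33.
This yields shadow prices y_labor = 6, y_water = 1.5.
Δz = y_water·Δb = 1.5 × (1) = 1.5, so new z* = 1791 + 1.5 = 1792.5.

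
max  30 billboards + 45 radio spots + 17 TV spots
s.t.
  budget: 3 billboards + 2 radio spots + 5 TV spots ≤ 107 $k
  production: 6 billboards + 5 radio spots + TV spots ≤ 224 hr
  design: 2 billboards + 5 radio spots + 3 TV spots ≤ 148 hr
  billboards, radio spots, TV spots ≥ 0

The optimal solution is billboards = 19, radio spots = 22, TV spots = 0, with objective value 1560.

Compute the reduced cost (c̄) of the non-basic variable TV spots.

At the optimum: budget uses 101 of 107 (slack = 6); production uses 224 of 224 (binding); design uses 148 of 148 (binding).
By complementary slackness, y = 0 for the non-binding constraint.
From A_Bᵀ y = c: 6·y_production + 2·y_design = 30; 5·y_production + 5·y_design = 45.
→ y_production = 3 and y_design = 6.
Reduced cost of TV spots: c₃ − yᵀa₃ = 17 − (3·1 + 6·3) = 17 − 21 = -4.

-4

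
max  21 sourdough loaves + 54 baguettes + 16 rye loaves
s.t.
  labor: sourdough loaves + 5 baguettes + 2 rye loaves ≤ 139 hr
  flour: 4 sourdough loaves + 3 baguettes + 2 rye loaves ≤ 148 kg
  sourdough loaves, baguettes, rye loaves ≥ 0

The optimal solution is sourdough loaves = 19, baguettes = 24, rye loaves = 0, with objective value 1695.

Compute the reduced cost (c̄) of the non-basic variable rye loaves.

-8

Check each constraint at x*: labor 139/139 (tight); flour 148/148 (tight).
From A_Bᵀ y = c: 1·y_labor + 4·y_flour = 21; 5·y_labor + 3·y_flour = 54.
→ y_labor = 9 and y_flour = 3.
Reduced cost of rye loaves: c₃ − yᵀa₃ = 16 − (9·2 + 3·2) = 16 − 24 = -8.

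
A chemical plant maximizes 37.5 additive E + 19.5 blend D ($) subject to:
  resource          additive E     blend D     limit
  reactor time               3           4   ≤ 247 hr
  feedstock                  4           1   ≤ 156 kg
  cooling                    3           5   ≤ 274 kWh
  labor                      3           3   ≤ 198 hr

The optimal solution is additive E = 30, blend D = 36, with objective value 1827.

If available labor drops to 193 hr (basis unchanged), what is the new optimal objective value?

Binding: feedstock and labor. Non-binding: reactor time (13 unused), cooling (4 unused).
Since reactor time, cooling are not tight, their duals are 0.
From A_Bᵀ y = c: 4·y_feedstock + 3·y_labor = 37.5; 1·y_feedstock + 3·y_labor = 19.5.
→ y_feedstock = 6 and y_labor = 4.5.
Δz = y_labor·Δb = 4.5 × (-5) = -22.5, so new z* = 1827 − 22.5 = 1804.5.

1804.5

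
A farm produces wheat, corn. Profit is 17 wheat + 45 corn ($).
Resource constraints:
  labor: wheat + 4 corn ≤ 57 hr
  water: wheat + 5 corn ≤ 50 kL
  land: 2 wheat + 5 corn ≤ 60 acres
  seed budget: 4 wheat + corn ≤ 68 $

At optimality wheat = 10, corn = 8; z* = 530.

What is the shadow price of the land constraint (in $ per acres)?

8

Check each constraint at x*: labor 42/57 (slack 15); water 50/50 (tight); land 60/60 (tight); seed budget 48/68 (slack 20).
Since labor, seed budget are not tight, their duals are 0.
The binding rows give the dual system: 1·y_water + 2·y_land = 17 and 5·y_water + 5·y_land = 45.
→ y_water = 1 and y_land = 8.
Shadow price of land = 8.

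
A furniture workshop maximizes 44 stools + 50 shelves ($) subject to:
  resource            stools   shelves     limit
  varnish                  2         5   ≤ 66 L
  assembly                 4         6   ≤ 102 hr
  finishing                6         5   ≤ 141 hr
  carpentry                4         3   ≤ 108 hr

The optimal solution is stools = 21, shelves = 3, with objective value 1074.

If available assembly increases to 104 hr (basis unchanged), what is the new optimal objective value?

1084

At the optimum: varnish uses 57 of 66 (slack = 9); assembly uses 102 of 102 (binding); finishing uses 141 of 141 (binding); carpentry uses 93 of 108 (slack = 15).
Since varnish, carpentry are not tight, their duals are 0.
From A_Bᵀ y = c: 4·y_assembly + 6·y_finishing = 44; 6·y_assembly + 5·y_finishing = 50.
Solving: y_assembly = 5, y_finishing = 4.
Δz = y_assembly·Δb = 5 × (2) = 10, so new z* = 1074 + 10 = 1084.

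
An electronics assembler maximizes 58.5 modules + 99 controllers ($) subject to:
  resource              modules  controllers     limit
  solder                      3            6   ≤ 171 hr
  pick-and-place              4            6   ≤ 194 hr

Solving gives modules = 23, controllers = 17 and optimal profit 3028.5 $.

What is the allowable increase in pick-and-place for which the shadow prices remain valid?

Binding constraints: solder, pick-and-place. The basis is B = [[3,6],[4,6]] with det -6.
Per unit increase in pick-and-place, x* moves by d = (1, -0.5).
The basis stays optimal until controllers reaches 0; allowable increase = 34 hr.

34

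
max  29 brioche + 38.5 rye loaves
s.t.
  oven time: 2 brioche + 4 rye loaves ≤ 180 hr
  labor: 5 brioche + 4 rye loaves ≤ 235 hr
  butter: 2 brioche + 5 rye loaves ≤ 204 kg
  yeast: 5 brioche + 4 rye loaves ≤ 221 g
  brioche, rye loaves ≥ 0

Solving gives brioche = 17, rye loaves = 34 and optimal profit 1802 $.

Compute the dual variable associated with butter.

4.5

Binding: butter and yeast. Non-binding: oven time (10 unused), labor (14 unused).
Since oven time, labor are not tight, their duals are 0.
Dual feasibility on the basic columns requires 2·y_butter + 5·y_yeast = 29, 5·y_butter + 4·y_yeast = 38.5.
This yields shadow prices y_butter = 4.5, y_yeast = 4.
Shadow price of butter = 4.5.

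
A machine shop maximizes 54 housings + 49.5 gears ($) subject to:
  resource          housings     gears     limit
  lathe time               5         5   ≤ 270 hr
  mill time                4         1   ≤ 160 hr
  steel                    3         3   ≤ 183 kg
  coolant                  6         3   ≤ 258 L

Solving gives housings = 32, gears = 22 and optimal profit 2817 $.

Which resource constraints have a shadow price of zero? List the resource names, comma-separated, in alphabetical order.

mill time, steel

lathe time: 270/270 (binding)
mill time: 150/160 (slack 10)
steel: 162/183 (slack 21)
coolant: 258/258 (binding)
By complementary slackness, a constraint with positive slack has shadow price 0 → mill time, steel.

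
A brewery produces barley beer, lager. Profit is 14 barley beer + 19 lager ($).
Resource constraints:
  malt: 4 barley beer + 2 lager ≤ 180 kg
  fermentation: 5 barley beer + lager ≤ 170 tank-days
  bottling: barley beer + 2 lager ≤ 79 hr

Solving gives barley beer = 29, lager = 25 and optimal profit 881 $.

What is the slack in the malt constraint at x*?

malt used = 4·29 + 2·25 = 166; slack = 180 − 166 = 14.

14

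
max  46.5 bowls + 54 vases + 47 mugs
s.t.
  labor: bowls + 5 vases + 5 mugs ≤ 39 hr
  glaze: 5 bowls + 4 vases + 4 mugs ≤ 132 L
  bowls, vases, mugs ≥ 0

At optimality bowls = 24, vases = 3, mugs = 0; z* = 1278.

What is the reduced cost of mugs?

-7

Both labor and glaze are binding at x*.
Dual feasibility on the basic columns requires 1·y_labor + 5·y_glaze = 46.5, 5·y_labor + 4·y_glaze = 54.
This yields shadow prices y_labor = 4, y_glaze = 8.5.
Reduced cost of mugs: c₃ − yᵀa₃ = 47 − (4·5 + 8.5·4) = 47 − 54 = -7.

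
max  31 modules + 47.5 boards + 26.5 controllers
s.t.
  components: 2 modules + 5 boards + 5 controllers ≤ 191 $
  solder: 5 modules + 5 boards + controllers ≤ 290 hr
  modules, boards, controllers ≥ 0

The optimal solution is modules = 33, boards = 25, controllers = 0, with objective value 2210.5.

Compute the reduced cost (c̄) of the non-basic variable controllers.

At the optimum: components uses 191 of 191 (binding); solder uses 290 of 290 (binding).
From A_Bᵀ y = c: 2·y_components + 5·y_solder = 31; 5·y_components + 5·y_solder = 47.5.
Solving: y_components = 5.5, y_solder = 4.
Reduced cost of controllers: c₃ − yᵀa₃ = 26.5 − (5.5·5 + 4·1) = 26.5 − 31.5 = -5.

-5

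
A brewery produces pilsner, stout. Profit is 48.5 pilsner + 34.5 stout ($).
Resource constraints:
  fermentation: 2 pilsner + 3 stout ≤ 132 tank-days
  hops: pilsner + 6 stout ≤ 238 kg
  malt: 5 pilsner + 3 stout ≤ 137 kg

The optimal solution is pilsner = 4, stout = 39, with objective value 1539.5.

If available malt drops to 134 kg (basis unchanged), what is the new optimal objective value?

1511

Check each constraint at x*: fermentation 125/132 (slack 7); hops 238/238 (tight); malt 137/137 (tight).
By complementary slackness, y = 0 for the non-binding constraint.
From A_Bᵀ y = c: 1·y_hops + 5·y_malt = 48.5; 6·y_hops + 3·y_malt = 34.5.
Solving: y_hops = 1, y_malt = 9.5.
Δz = y_malt·Δb = 9.5 × (-3) = -28.5, so new z* = 1539.5 − 28.5 = 1511.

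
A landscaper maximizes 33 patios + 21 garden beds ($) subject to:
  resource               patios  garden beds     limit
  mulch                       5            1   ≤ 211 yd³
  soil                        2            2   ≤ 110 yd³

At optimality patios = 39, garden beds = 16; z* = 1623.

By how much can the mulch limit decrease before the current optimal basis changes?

Binding constraints: mulch, soil. The basis is B = [[5,1],[2,2]] with det 8.
Per unit decrease in mulch, x* moves by d = (-0.25, 0.25).
The basis stays optimal until patios reaches 0; allowable decrease = 156 yd³.

156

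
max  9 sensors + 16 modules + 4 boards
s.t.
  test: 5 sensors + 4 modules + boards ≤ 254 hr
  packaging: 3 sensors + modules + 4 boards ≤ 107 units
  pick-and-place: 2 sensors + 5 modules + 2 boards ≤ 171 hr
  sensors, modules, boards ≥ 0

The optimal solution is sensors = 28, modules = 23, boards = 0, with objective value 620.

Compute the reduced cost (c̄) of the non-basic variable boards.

Check each constraint at x*: test 232/254 (slack 22); packaging 107/107 (tight); pick-and-place 171/171 (tight).
Slack constraints have shadow price 0 (complementary slackness).
From A_Bᵀ y = c: 3·y_packaging + 2·y_pick-and-place = 9; 1·y_packaging + 5·y_pick-and-place = 16.
Solving: y_packaging = 1, y_pick-and-place = 3.
Reduced cost of boards: c₃ − yᵀa₃ = 4 − (1·4 + 3·2) = 4 − 10 = -6.

-6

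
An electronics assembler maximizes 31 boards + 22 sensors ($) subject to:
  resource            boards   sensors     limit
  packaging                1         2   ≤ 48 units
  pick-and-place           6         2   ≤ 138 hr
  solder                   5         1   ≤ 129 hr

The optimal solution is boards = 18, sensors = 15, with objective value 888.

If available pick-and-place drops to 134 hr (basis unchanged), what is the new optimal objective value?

Check each constraint at x*: packaging 48/48 (tight); pick-and-place 138/138 (tight); solder 105/129 (slack 24).
Slack constraints have shadow price 0 (complementary slackness).
From A_Bᵀ y = c: 1·y_packaging + 6·y_pick-and-place = 31; 2·y_packaging + 2·y_pick-and-place = 22.
→ y_packaging = 7 and y_pick-and-place = 4.
Δz = y_pick-and-place·Δb = 4 × (-4) = -16, so new z* = 888 − 16 = 872.

872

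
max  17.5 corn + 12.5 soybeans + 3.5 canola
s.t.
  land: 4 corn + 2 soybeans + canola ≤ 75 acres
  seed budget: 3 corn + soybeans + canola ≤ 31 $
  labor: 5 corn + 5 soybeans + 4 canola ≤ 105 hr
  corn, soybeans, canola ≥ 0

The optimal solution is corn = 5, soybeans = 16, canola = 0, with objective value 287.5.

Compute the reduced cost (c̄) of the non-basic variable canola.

-7

Binding: seed budget and labor. Non-binding: land (23 unused).
By complementary slackness, y = 0 for the non-binding constraint.
The binding rows give the dual system: 3·y_seed budget + 5·y_labor = 17.5 and 1·y_seed budget + 5·y_labor = 12.5.
This yields shadow prices y_seed budget = 2.5, y_labor = 2.
Reduced cost of canola: c₃ − yᵀa₃ = 3.5 − (2.5·1 + 2·4) = 3.5 − 10.5 = -7.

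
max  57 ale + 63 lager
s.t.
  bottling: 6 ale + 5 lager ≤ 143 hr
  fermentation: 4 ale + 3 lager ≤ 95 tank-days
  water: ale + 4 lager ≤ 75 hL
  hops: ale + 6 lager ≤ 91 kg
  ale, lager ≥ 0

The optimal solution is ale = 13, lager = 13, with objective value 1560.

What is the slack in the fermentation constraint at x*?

fermentation used = 4·13 + 3·13 = 91; slack = 95 − 91 = 4.

4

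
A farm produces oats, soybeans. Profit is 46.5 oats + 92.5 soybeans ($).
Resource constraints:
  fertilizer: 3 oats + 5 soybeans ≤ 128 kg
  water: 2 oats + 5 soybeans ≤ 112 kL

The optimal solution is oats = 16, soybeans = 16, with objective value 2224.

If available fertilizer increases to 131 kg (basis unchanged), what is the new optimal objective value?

2252.5

Both fertilizer and water are binding at x*.
Dual feasibility on the basic columns requires 3·y_fertilizer + 2·y_water = 46.5, 5·y_fertilizer + 5·y_water = 92.5.
Solving: y_fertilizer = 9.5, y_water = 9.
Δz = y_fertilizer·Δb = 9.5 × (3) = 28.5, so new z* = 2224 + 28.5 = 2252.5.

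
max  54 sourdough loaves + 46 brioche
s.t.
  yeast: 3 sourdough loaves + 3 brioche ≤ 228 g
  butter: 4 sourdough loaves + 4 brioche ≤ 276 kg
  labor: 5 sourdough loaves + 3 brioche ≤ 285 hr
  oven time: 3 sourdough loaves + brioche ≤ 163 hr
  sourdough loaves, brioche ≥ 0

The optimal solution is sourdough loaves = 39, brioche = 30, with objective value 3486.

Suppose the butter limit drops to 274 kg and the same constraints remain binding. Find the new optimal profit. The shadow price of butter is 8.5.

Δb = -2, so new z* = 3486 + (8.5)·(-2) = 3486 − 17 = 3469.

3469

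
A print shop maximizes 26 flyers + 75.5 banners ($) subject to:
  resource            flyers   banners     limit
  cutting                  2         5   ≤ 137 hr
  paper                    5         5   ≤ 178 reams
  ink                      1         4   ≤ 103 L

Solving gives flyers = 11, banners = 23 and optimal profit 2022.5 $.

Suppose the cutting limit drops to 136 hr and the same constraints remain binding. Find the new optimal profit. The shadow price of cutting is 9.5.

Δb = -1, so new z* = 2022.5 + (9.5)·(-1) = 2022.5 − 9.5 = 2013.

2013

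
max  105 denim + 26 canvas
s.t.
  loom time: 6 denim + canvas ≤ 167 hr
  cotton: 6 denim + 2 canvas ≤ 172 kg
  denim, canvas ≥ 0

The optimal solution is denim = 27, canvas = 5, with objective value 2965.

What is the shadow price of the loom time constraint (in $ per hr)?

At the optimum: loom time uses 167 of 167 (binding); cotton uses 172 of 172 (binding).
Dual feasibility on the basic columns requires 6·y_loom time + 6·y_cotton = 105, 1·y_loom time + 2·y_cotton = 26.
This yields shadow prices y_loom time = 9, y_cotton = 8.5.
Shadow price of loom time = 9.

9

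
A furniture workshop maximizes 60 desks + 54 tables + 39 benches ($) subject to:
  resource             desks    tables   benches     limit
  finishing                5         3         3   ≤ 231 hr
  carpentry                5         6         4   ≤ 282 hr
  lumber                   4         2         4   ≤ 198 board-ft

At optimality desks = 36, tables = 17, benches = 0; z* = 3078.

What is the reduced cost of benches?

-3

Check each constraint at x*: finishing 231/231 (tight); carpentry 282/282 (tight); lumber 178/198 (slack 20).
By complementary slackness, y = 0 for the non-binding constraint.
From A_Bᵀ y = c: 5·y_finishing + 5·y_carpentry = 60; 3·y_finishing + 6·y_carpentry = 54.
Solving: y_finishing = 6, y_carpentry = 6.
Reduced cost of benches: c₃ − yᵀa₃ = 39 − (6·3 + 6·4) = 39 − 42 = -3.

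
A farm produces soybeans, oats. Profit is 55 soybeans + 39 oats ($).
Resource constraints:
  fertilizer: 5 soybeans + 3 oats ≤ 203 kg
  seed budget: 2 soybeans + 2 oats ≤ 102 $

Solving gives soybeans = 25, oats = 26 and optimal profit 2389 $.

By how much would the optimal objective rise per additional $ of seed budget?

Check each constraint at x*: fertilizer 203/203 (tight); seed budget 102/102 (tight).
Dual feasibility on the basic columns requires 5·y_fertilizer + 2·y_seed budget = 55, 3·y_fertilizer + 2·y_seed budget = 39.
Solving: y_fertilizer = 8, y_seed budget = 7.5.
Shadow price of seed budget = 7.5.

7.5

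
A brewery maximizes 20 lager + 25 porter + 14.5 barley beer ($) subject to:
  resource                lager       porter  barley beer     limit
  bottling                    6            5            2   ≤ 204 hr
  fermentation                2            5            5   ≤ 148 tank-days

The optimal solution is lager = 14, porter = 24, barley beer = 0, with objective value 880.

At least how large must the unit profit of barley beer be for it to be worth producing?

17.5

At the optimum: bottling uses 204 of 204 (binding); fermentation uses 148 of 148 (binding).
The binding rows give the dual system: 6·y_bottling + 2·y_fermentation = 20 and 5·y_bottling + 5·y_fermentation = 25.
This yields shadow prices y_bottling = 2.5, y_fermentation = 2.5.
barley beer enters the basis when its profit ≥ yᵀa₃ = 2.5·2 + 2.5·5 = 17.5.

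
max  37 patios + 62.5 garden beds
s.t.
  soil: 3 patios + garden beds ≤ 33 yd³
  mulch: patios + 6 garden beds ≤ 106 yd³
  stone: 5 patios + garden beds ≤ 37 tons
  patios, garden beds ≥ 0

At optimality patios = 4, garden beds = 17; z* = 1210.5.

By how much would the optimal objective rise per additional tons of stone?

5.5

At the optimum: soil uses 29 of 33 (slack = 4); mulch uses 106 of 106 (binding); stone uses 37 of 37 (binding).
By complementary slackness, y = 0 for the non-binding constraint.
Dual feasibility on the basic columns requires 1·y_mulch + 5·y_stone = 37, 6·y_mulch + 1·y_stone = 62.5.
This yields shadow prices y_mulch = 9.5, y_stone = 5.5.
Shadow price of stone = 5.5.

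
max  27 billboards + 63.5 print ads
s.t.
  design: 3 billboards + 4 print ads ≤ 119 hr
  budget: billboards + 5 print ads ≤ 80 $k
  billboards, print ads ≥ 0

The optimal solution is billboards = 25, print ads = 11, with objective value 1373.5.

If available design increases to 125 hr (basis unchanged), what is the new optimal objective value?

1412.5

Check each constraint at x*: design 119/119 (tight); budget 80/80 (tight).
The binding rows give the dual system: 3·y_design + 1·y_budget = 27 and 4·y_design + 5·y_budget = 63.5.
Solving: y_design = 6.5, y_budget = 7.5.
Δz = y_design·Δb = 6.5 × (6) = 39, so new z* = 1373.5 + 39 = 1412.5.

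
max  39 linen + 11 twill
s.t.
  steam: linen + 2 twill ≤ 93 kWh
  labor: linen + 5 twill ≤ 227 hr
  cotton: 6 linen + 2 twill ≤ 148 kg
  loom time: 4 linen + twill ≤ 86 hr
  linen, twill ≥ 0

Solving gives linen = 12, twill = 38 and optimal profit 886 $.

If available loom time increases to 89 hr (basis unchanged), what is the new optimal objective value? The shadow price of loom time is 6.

Δb = 3, so new z* = 886 + (6)·(3) = 886 + 18 = 904.

904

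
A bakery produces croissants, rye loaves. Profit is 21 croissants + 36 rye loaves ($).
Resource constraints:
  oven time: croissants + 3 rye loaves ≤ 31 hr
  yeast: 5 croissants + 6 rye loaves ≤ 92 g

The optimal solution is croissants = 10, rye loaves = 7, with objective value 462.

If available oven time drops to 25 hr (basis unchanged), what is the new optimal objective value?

426

Both oven time and yeast are binding at x*.
Dual feasibility on the basic columns requires 1·y_oven time + 5·y_yeast = 21, 3·y_oven time + 6·y_yeast = 36.
This yields shadow prices y_oven time = 6, y_yeast = 3.
Δz = y_oven time·Δb = 6 × (-6) = -36, so new z* = 462 − 36 = 426.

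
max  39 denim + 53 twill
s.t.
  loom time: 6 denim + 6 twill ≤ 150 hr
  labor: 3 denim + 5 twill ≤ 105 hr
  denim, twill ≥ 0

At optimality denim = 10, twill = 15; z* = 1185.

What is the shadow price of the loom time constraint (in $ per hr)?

At the optimum: loom time uses 150 of 150 (binding); labor uses 105 of 105 (binding).
Dual feasibility on the basic columns requires 6·y_loom time + 3·y_labor = 39, 6·y_loom time + 5·y_labor = 53.
→ y_loom time = 3 and y_labor = 7.
Shadow price of loom time = 3.

3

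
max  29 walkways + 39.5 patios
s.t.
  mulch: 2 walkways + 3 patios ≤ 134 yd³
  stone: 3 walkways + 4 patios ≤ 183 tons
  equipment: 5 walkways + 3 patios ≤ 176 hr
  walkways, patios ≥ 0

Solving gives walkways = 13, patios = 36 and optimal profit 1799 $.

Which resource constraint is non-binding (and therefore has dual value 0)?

mulch: 134/134 (binding)
stone: 183/183 (binding)
equipment: 173/176 (slack 3)
By complementary slackness, a constraint with positive slack has shadow price 0 → equipment.

equipment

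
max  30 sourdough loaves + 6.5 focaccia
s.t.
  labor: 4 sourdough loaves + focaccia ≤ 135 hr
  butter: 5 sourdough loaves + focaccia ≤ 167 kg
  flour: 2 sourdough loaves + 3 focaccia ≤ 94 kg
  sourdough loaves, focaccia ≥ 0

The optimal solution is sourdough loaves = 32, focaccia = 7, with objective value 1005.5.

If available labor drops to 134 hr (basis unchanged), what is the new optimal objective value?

At the optimum: labor uses 135 of 135 (binding); butter uses 167 of 167 (binding); flour uses 85 of 94 (slack = 9).
Slack constraints have shadow price 0 (complementary slackness).
From A_Bᵀ y = c: 4·y_labor + 5·y_butter = 30; 1·y_labor + 1·y_butter = 6.5.
This yields shadow prices y_labor = 2.5, y_butter = 4.
Δz = y_labor·Δb = 2.5 × (-1) = -2.5, so new z* = 1005.5 − 2.5 = 1003.

1003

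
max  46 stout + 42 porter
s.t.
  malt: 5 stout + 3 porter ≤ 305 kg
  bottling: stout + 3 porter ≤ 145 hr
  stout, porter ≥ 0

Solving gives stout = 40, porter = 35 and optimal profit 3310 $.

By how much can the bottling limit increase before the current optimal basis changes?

160

Binding constraints: malt, bottling. The basis is B = [[5,3],[1,3]] with det 12.
Per unit increase in bottling, x* moves by d = (-0.25, 0.4167).
The basis stays optimal until stout reaches 0; allowable increase = 160 hr.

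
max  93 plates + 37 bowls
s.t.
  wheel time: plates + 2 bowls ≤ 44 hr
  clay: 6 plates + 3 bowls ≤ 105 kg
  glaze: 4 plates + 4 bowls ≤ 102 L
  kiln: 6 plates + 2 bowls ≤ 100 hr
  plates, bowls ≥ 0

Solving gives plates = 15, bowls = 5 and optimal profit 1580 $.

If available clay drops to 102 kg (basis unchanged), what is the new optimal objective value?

Check each constraint at x*: wheel time 25/44 (slack 19); clay 105/105 (tight); glaze 80/102 (slack 22); kiln 100/100 (tight).
Slack constraints have shadow price 0 (complementary slackness).
The binding rows give the dual system: 6·y_clay + 6·y_kiln = 93 and 3·y_clay + 2·y_kiln = 37.
→ y_clay = 6 and y_kiln = 9.5.
Δz = y_clay·Δb = 6 × (-3) = -18, so new z* = 1580 − 18 = 1562.

1562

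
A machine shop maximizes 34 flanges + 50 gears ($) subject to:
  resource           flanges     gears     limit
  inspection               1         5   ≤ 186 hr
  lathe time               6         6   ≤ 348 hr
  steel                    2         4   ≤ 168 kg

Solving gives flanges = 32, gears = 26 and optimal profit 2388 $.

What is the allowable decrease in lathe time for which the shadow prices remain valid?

Binding constraints: lathe time, steel. The basis is B = [[6,6],[2,4]] with det 12.
Per unit decrease in lathe time, x* moves by d = (-0.3333, 0.1667).
The basis stays optimal until inspection becomes binding; allowable decrease = 48 hr.

48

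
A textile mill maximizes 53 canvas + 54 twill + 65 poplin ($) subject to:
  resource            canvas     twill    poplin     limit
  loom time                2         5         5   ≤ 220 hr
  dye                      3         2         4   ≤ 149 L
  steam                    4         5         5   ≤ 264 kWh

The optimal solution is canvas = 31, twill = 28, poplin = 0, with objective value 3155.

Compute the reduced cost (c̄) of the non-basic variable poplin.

Binding: dye and steam. Non-binding: loom time (18 unused).
Since loom time is not tight, its dual is 0.
Dual feasibility on the basic columns requires 3·y_dye + 4·y_steam = 53, 2·y_dye + 5·y_steam = 54.
Solving: y_dye = 7, y_steam = 8.
Reduced cost of poplin: c₃ − yᵀa₃ = 65 − (7·4 + 8·5) = 65 − 68 = -3.

-3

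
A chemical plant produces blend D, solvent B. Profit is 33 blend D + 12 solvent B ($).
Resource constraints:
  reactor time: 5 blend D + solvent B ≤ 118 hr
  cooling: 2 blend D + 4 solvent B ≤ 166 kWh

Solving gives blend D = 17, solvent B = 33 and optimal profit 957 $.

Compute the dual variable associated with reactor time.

Check each constraint at x*: reactor time 118/118 (tight); cooling 166/166 (tight).
From A_Bᵀ y = c: 5·y_reactor time + 2·y_cooling = 33; 1·y_reactor time + 4·y_cooling = 12.
→ y_reactor time = 6 and y_cooling = 1.5.
Shadow price of reactor time = 6.

6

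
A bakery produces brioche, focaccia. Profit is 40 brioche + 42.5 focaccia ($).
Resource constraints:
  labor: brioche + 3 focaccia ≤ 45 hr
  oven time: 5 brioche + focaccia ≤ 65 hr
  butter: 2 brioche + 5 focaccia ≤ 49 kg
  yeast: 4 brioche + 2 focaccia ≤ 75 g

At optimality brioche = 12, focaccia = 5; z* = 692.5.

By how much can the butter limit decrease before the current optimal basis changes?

23

Binding constraints: oven time, butter. The basis is B = [[5,1],[2,5]] with det 23.
Per unit decrease in butter, x* moves by d = (0.0435, -0.2174).
The basis stays optimal until focaccia reaches 0; allowable decrease = 23 kg.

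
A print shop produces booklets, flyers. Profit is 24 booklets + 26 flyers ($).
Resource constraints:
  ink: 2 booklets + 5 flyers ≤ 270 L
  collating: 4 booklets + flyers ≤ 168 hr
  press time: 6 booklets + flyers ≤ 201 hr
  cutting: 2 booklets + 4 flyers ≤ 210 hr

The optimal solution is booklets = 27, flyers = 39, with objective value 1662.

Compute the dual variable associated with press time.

2

Check each constraint at x*: ink 249/270 (slack 21); collating 147/168 (slack 21); press time 201/201 (tight); cutting 210/210 (tight).
By complementary slackness, y = 0 for the non-binding constraints.
The binding rows give the dual system: 6·y_press time + 2·y_cutting = 24 and 1·y_press time + 4·y_cutting = 26.
→ y_press time = 2 and y_cutting = 6.
Shadow price of press time = 2.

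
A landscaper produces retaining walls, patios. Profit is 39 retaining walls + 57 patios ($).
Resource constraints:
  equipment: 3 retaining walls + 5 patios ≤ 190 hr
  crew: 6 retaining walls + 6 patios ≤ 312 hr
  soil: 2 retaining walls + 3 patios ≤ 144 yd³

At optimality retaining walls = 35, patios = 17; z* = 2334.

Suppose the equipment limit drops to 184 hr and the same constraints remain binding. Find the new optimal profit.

Check each constraint at x*: equipment 190/190 (tight); crew 312/312 (tight); soil 121/144 (slack 23).
By complementary slackness, y = 0 for the non-binding constraint.
The binding rows give the dual system: 3·y_equipment + 6·y_crew = 39 and 5·y_equipment + 6·y_crew = 57.
Solving: y_equipment = 9, y_crew = 2.
Δz = y_equipment·Δb = 9 × (-6) = -54, so new z* = 2334 − 54 = 2280.

2280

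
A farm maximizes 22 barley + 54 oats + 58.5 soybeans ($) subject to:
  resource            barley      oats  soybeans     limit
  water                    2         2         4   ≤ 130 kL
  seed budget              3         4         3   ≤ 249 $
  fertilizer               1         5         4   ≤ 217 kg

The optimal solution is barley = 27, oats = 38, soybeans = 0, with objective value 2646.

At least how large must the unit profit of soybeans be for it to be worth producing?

Check each constraint at x*: water 130/130 (tight); seed budget 233/249 (slack 16); fertilizer 217/217 (tight).
Slack constraints have shadow price 0 (complementary slackness).
Dual feasibility on the basic columns requires 2·y_water + 1·y_fertilizer = 22, 2·y_water + 5·y_fertilizer = 54.
Solving: y_water = 7, y_fertilizer = 8.
soybeans enters the basis when its profit ≥ yᵀa₃ = 7·4 + 8·4 = 60.

60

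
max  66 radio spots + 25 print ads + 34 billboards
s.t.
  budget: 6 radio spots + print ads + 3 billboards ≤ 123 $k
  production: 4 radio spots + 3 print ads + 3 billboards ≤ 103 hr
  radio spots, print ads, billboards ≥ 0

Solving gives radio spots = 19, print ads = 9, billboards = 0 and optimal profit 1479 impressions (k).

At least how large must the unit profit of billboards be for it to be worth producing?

39

Both budget and production are binding at x*.
From A_Bᵀ y = c: 6·y_budget + 4·y_production = 66; 1·y_budget + 3·y_production = 25.
This yields shadow prices y_budget = 7, y_production = 6.
billboards enters the basis when its profit ≥ yᵀa₃ = 7·3 + 6·3 = 39.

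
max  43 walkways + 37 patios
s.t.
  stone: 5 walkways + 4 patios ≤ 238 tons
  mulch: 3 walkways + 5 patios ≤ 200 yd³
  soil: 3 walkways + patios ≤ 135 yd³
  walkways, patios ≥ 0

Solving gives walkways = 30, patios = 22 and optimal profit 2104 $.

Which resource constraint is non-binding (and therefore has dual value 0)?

soil

stone: 238/238 (binding)
mulch: 200/200 (binding)
soil: 112/135 (slack 23)
By complementary slackness, a constraint with positive slack has shadow price 0 → soil.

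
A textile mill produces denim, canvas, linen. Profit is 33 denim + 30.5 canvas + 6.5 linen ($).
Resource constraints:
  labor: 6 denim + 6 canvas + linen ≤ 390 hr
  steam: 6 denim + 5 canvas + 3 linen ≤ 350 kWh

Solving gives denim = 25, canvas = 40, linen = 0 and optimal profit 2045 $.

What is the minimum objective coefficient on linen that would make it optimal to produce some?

10.5

At the optimum: labor uses 390 of 390 (binding); steam uses 350 of 350 (binding).
The binding rows give the dual system: 6·y_labor + 6·y_steam = 33 and 6·y_labor + 5·y_steam = 30.5.
This yields shadow prices y_labor = 3, y_steam = 2.5.
linen enters the basis when its profit ≥ yᵀa₃ = 3·1 + 2.5·3 = 10.5.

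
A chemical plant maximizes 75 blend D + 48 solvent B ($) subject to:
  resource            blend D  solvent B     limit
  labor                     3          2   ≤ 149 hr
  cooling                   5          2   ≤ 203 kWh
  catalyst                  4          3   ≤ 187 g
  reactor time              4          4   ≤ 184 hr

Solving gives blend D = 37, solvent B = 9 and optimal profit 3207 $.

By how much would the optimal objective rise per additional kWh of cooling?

9

At the optimum: labor uses 129 of 149 (slack = 20); cooling uses 203 of 203 (binding); catalyst uses 175 of 187 (slack = 12); reactor time uses 184 of 184 (binding).
By complementary slackness, y = 0 for the non-binding constraints.
From A_Bᵀ y = c: 5·y_cooling + 4·y_reactor time = 75; 2·y_cooling + 4·y_reactor time = 48.
Solving: y_cooling = 9, y_reactor time = 7.5.
Shadow price of cooling = 9.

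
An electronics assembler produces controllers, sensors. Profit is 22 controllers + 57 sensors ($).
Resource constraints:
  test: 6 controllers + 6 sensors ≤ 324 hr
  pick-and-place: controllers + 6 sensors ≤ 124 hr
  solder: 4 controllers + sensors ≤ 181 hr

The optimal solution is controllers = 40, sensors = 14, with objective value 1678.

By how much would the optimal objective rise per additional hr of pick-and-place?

Binding: test and pick-and-place. Non-binding: solder (7 unused).
Since solder is not tight, its dual is 0.
Dual feasibility on the basic columns requires 6·y_test + 1·y_pick-and-place = 22, 6·y_test + 6·y_pick-and-place = 57.
This yields shadow prices y_test = 2.5, y_pick-and-place = 7.
Shadow price of pick-and-place = 7.

7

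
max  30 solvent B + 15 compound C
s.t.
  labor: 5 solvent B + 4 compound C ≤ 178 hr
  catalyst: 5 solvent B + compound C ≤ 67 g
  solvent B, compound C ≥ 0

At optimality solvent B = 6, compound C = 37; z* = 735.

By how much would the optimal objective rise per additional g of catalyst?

3

Check each constraint at x*: labor 178/178 (tight); catalyst 67/67 (tight).
Dual feasibility on the basic columns requires 5·y_labor + 5·y_catalyst = 30, 4·y_labor + 1·y_catalyst = 15.
Solving: y_labor = 3, y_catalyst = 3.
Shadow price of catalyst = 3.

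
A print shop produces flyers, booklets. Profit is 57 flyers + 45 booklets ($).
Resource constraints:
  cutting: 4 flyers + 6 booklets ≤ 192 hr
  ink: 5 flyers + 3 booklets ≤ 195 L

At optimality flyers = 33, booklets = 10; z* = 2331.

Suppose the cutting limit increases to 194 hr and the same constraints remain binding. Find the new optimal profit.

2337

Check each constraint at x*: cutting 192/192 (tight); ink 195/195 (tight).
Dual feasibility on the basic columns requires 4·y_cutting + 5·y_ink = 57, 6·y_cutting + 3·y_ink = 45.
Solving: y_cutting = 3, y_ink = 9.
Δz = y_cutting·Δb = 3 × (2) = 6, so new z* = 2331 + 6 = 2337.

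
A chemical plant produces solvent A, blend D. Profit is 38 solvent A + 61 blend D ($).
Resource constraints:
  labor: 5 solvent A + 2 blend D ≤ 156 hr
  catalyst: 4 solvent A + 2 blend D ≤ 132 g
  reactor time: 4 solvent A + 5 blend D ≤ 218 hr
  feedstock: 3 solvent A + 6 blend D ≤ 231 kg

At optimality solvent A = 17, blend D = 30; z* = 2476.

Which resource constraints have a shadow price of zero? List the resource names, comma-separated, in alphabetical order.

labor: 145/156 (slack 11)
catalyst: 128/132 (slack 4)
reactor time: 218/218 (binding)
feedstock: 231/231 (binding)
By complementary slackness, a constraint with positive slack has shadow price 0 → catalyst, labor.

catalyst, labor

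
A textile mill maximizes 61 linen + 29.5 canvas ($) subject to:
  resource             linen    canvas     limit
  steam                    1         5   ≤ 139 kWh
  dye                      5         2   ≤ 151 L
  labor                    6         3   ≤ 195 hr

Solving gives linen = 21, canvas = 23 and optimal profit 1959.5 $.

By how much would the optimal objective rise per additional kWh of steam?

0

Binding: dye and labor. Non-binding: steam (3 unused).
By complementary slackness, y = 0 for the non-binding constraint.
Dual feasibility on the basic columns requires 5·y_dye + 6·y_labor = 61, 2·y_dye + 3·y_labor = 29.5.
This yields shadow prices y_dye = 2, y_labor = 8.5.
Shadow price of steam = 0.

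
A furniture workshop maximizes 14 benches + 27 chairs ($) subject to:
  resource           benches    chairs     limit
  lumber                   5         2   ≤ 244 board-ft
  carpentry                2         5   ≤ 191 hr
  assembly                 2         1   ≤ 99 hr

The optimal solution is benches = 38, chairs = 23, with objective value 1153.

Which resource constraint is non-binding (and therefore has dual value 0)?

lumber: 236/244 (slack 8)
carpentry: 191/191 (binding)
assembly: 99/99 (binding)
By complementary slackness, a constraint with positive slack has shadow price 0 → lumber.

lumber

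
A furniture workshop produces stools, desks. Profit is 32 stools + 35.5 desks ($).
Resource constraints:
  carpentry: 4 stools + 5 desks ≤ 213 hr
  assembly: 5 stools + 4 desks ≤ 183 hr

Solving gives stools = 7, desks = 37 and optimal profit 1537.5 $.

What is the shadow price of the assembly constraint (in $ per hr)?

At the optimum: carpentry uses 213 of 213 (binding); assembly uses 183 of 183 (binding).
The binding rows give the dual system: 4·y_carpentry + 5·y_assembly = 32 and 5·y_carpentry + 4·y_assembly = 35.5.
This yields shadow prices y_carpentry = 5.5, y_assembly = 2.
Shadow price of assembly = 2.

2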